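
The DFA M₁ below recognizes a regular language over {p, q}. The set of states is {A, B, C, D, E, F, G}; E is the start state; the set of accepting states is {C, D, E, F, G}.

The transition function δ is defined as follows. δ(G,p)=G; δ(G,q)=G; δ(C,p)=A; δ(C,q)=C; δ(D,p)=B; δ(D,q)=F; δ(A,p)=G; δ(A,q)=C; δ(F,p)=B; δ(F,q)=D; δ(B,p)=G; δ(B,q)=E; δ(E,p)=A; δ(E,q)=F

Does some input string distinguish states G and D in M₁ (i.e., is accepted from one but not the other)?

Every state is reachable, so we keep all 7.
Initial partition by acceptance: {C,D,E,F,G} | {A,B}.
On input p, block {C,D,E,F,G} splits into {C,D,E,F} and {G}.
Stable partition: {C,D,E,F} | {A,B} | {G} — 3 equivalence classes.
G and D end up in different blocks, so they are distinguishable. For instance, the string 'p' is accepted from only G.

Yes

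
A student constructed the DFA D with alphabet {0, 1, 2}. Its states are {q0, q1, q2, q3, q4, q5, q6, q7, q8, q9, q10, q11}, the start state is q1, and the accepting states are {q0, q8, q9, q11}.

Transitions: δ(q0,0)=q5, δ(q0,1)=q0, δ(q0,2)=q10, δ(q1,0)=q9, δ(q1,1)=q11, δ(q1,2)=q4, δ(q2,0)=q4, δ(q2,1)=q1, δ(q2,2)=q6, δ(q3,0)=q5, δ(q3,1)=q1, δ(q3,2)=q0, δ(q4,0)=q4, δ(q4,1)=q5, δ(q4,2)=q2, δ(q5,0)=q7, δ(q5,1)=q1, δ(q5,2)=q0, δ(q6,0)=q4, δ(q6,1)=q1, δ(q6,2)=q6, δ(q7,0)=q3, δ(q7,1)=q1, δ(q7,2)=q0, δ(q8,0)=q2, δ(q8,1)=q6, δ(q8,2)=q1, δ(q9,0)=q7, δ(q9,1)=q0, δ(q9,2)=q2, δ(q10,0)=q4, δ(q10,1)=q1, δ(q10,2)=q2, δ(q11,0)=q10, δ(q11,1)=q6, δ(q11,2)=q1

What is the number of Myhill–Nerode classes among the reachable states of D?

Reachable states from the start: {q0,q1,q2,q3,q4,q5,q6,q7,q9,q10,q11}. Unreachable: {q8} — drop them.
Initial partition by acceptance: {q0,q9,q11} | {q1,q2,q3,q4,q5,q6,q7,q10}.
On input 1, block {q0,q9,q11} splits into {q0,q9} and {q11}.
On input 0, block {q1,q2,q3,q4,q5,q6,q7,q10} splits into {q2,q3,q4,q5,q6,q7,q10} and {q1}.
Refine {q2,q3,q4,q5,q6,q7,q10} on symbol 1: members go to different blocks, giving {q2,q3,q5,q6,q7,q10} and {q4}.
Split {q2,q3,q5,q6,q7,q10} by δ(·,0) → {q2,q6,q10} and {q3,q5,q7}.
No further refinement is possible. Final partition (6 blocks): {q0,q9} | {q2,q6,q10} | {q11} | {q1} | {q4} | {q3,q5,q7}.

6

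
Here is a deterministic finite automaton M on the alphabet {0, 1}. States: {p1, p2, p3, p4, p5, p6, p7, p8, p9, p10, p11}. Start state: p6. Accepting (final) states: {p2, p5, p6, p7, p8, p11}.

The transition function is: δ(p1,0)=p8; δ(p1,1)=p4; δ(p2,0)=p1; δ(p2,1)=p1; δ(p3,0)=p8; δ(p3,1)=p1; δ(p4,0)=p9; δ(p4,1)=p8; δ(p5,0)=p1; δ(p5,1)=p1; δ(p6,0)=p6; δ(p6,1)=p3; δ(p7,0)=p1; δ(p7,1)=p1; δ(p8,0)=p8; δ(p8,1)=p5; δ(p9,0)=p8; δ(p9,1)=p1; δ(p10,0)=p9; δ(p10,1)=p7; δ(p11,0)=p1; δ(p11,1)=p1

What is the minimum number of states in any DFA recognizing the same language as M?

6

Reachable states from the start: {p1,p3,p4,p5,p6,p8,p9}. Unreachable: {p2,p7,p10,p11} — drop them.
Initial partition by acceptance: {p5,p6,p8} | {p1,p3,p4,p9}.
Split {p5,p6,p8} by δ(·,0) → {p6,p8} and {p5}.
Refine {p6,p8} on symbol 1: members go to different blocks, giving {p6} and {p8}.
Split {p1,p3,p4,p9} by δ(·,0) → {p1,p3,p9} and {p4}.
Refine {p1,p3,p9} on symbol 1: members go to different blocks, giving {p3,p9} and {p1}.
The partition is now stable with 6 blocks: {p6} | {p3,p9} | {p5} | {p8} | {p4} | {p1}.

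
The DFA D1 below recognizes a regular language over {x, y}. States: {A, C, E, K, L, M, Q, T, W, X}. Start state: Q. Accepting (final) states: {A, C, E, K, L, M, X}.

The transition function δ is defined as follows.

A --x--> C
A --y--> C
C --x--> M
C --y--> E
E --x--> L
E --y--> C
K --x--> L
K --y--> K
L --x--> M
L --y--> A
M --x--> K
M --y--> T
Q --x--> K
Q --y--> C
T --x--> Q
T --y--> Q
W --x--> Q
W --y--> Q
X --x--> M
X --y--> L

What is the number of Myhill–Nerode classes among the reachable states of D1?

First remove the unreachable states {W,X}; 8 states remain.
Start with accepting vs non-accepting: {A,C,E,K,L,M} | {Q,T}.
On input y, block {A,C,E,K,L,M} splits into {A,C,E,K,L} and {M}.
Refine {A,C,E,K,L} on symbol x: members go to different blocks, giving {A,E,K} and {C,L}.
Split {A,E,K} by δ(·,y) → {A,E} and {K}.
Split {Q,T} by δ(·,x) → {Q} and {T}.
The partition is now stable with 6 blocks: {A,E} | {Q} | {M} | {C,L} | {K} | {T}.

6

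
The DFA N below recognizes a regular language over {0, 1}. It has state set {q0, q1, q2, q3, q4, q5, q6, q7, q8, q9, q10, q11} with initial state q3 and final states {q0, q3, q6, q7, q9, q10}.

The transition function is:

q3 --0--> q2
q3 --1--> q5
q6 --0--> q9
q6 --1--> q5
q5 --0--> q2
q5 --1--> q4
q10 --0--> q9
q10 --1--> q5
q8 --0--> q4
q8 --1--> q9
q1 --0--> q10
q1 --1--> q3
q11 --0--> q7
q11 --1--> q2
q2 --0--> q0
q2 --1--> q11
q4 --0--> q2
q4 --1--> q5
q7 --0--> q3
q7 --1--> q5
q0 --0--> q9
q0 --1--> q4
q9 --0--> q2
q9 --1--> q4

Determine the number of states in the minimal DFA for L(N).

4

Reachable states from the start: {q0,q2,q3,q4,q5,q7,q9,q11}. Unreachable: {q1,q6,q8,q10} — drop them.
P0 = {q0,q3,q7,q9} | {q2,q4,q5,q11}.
Refine {q0,q3,q7,q9} on symbol 0: members go to different blocks, giving {q0,q7} and {q3,q9}.
Split {q2,q4,q5,q11} by δ(·,0) → {q2,q11} and {q4,q5}.
The partition is now stable with 4 blocks: {q0,q7} | {q2,q11} | {q3,q9} | {q4,q5}.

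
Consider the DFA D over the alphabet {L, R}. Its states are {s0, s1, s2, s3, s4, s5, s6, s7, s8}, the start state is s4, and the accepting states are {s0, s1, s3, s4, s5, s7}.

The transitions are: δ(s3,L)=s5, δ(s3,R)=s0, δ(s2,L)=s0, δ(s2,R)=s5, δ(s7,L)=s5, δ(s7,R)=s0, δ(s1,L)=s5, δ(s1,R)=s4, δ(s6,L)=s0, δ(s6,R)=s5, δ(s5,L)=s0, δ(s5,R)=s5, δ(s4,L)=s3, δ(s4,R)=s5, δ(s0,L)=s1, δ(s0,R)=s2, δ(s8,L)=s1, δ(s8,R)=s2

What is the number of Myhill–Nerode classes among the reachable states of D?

First remove the unreachable states {s6,s7,s8}; 6 states remain.
Start with accepting vs non-accepting: {s0,s1,s3,s4,s5} | {s2}.
Refine {s0,s1,s3,s4,s5} on symbol R: members go to different blocks, giving {s1,s3,s4,s5} and {s0}.
Split {s1,s3,s4,s5} by δ(·,L) → {s1,s3,s4} and {s5}.
On input L, block {s1,s3,s4} splits into {s1,s3} and {s4}.
On input R, block {s1,s3} splits into {s1} and {s3}.
Stable partition: {s1} | {s2} | {s0} | {s5} | {s4} | {s3} — 6 equivalence classes.

6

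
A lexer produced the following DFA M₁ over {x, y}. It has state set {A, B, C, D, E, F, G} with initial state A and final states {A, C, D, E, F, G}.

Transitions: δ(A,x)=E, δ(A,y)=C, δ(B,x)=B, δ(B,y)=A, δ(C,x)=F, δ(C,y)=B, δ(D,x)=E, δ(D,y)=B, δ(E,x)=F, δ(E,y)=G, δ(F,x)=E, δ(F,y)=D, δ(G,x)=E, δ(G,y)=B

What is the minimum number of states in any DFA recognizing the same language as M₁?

3

All states are reachable from the start state.
Initial partition by acceptance: {A,C,D,E,F,G} | {B}.
Split {A,C,D,E,F,G} by δ(·,y) → {A,E,F} and {C,D,G}.
The partition is now stable with 3 blocks: {A,E,F} | {B} | {C,D,G}.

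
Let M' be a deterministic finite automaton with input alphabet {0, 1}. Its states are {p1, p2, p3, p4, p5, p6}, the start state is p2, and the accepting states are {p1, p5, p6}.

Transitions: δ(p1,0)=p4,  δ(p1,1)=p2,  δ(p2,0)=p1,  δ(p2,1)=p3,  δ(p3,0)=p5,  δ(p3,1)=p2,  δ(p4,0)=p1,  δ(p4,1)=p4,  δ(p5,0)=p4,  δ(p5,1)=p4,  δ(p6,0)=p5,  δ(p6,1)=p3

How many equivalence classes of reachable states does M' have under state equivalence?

Reachable states from the start: {p1,p2,p3,p4,p5}. Unreachable: {p6} — drop them.
Start with accepting vs non-accepting: {p1,p5} | {p2,p3,p4}.
Stable partition: {p1,p5} | {p2,p3,p4} — 2 equivalence classes.

2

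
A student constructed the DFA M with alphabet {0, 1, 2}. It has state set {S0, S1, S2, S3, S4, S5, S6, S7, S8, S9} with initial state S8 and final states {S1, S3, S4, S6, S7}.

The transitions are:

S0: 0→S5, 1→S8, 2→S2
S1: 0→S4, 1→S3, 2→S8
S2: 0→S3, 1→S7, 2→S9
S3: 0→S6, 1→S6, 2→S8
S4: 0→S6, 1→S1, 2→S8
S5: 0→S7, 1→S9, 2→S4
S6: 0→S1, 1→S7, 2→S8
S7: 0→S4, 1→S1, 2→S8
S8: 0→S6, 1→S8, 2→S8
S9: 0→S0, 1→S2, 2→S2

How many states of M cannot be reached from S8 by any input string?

Starting at S8 and following transitions, the reachable set is {S1, S3, S4, S6, S7, S8}. That leaves S0, S2, S5, S9 unreachable — 4 in total.

4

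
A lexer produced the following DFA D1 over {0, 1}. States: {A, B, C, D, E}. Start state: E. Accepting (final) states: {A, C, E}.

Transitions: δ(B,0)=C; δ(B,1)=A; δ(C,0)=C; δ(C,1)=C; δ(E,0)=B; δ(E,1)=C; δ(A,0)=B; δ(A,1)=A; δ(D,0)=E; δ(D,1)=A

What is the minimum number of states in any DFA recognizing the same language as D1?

States {D} cannot be reached from the start state, so discard them.
Initial partition by acceptance: {A,C,E} | {B}.
Split {A,C,E} by δ(·,0) → {A,E} and {C}.
Refine {A,E} on symbol 1: members go to different blocks, giving {A} and {E}.
The partition is now stable with 4 blocks: {A} | {B} | {C} | {E}.

4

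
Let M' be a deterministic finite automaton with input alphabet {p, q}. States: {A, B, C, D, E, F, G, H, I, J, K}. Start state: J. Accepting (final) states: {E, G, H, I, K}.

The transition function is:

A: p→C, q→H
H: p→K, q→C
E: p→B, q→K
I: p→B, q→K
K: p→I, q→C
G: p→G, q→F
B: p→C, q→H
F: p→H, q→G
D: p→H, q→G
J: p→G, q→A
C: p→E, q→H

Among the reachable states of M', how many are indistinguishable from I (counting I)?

First remove the unreachable states {D}; 10 states remain.
P0 = {E,G,H,I,K} | {A,B,C,F,J}.
Split {E,G,H,I,K} by δ(·,p) → {G,H,K} and {E,I}.
Split {G,H,K} by δ(·,p) → {G,H} and {K}.
On input p, block {G,H} splits into {G} and {H}.
Split {A,B,C,F,J} by δ(·,p) → {A,B} and {C} and {F} and {J}.
The partition is now stable with 8 blocks: {G} | {A,B} | {E,I} | {K} | {H} | {C} | {F} | {J}.
State I belongs to the block {E,I}, which has 2 states.

2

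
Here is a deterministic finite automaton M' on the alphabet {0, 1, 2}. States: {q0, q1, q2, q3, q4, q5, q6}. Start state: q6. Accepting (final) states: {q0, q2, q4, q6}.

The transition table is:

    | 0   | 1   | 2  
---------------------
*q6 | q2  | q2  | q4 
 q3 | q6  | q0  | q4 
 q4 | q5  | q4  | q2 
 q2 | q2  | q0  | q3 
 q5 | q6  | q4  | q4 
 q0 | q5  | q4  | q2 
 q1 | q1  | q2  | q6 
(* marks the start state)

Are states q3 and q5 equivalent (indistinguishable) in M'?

Reachable states from the start: {q0,q2,q3,q4,q5,q6}. Unreachable: {q1} — drop them.
P0 = {q0,q2,q4,q6} | {q3,q5}.
Split {q0,q2,q4,q6} by δ(·,0) → {q0,q4} and {q2,q6}.
Split {q2,q6} by δ(·,1) → {q2} and {q6}.
No further refinement is possible. Final partition (4 blocks): {q0,q4} | {q3,q5} | {q2} | {q6}.
q3 and q5 lie in the same block of the stable partition, so they are equivalent — no string distinguishes them.

Yes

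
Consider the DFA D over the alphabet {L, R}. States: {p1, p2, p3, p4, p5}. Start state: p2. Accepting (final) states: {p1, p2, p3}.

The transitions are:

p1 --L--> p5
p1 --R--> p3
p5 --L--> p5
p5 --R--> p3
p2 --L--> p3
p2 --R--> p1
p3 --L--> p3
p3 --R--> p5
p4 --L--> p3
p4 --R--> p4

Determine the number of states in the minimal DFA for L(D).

Reachable states from the start: {p1,p2,p3,p5}. Unreachable: {p4} — drop them.
P0 = {p1,p2,p3} | {p5}.
Split {p1,p2,p3} by δ(·,L) → {p2,p3} and {p1}.
On input R, block {p2,p3} splits into {p2} and {p3}.
Stable partition: {p2} | {p5} | {p1} | {p3} — 4 equivalence classes.

4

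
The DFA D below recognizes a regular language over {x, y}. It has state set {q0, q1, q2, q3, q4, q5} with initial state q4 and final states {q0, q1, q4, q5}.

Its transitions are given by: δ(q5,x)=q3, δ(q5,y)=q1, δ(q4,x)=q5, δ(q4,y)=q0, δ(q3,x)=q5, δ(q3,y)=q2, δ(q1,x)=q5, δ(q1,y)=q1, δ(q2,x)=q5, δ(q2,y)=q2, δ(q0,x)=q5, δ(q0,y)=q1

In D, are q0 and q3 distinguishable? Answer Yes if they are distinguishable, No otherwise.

Yes

All states are reachable from the start state.
P0 = {q0,q1,q4,q5} | {q2,q3}.
Refine {q0,q1,q4,q5} on symbol x: members go to different blocks, giving {q0,q1,q4} and {q5}.
Stable partition: {q0,q1,q4} | {q2,q3} | {q5} — 3 equivalence classes.
q0 and q3 end up in different blocks, so they are distinguishable. For instance, the string 'ε' is accepted from only q0.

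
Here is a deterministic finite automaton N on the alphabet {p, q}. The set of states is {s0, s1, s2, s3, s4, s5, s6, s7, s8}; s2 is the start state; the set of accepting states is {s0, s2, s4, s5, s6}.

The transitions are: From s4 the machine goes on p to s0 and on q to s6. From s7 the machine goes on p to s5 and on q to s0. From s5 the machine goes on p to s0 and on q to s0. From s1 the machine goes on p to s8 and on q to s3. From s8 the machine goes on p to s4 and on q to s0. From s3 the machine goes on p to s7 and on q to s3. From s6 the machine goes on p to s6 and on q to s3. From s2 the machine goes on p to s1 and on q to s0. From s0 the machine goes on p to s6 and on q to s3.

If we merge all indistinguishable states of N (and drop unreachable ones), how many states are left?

Initial partition by acceptance: {s0,s2,s4,s5,s6} | {s1,s3,s7,s8}.
Split {s0,s2,s4,s5,s6} by δ(·,p) → {s0,s4,s5,s6} and {s2}.
On input q, block {s0,s4,s5,s6} splits into {s0,s6} and {s4,s5}.
Refine {s1,s3,s7,s8} on symbol p: members go to different blocks, giving {s1,s3} and {s7,s8}.
No further refinement is possible. Final partition (5 blocks): {s0,s6} | {s1,s3} | {s2} | {s4,s5} | {s7,s8}.

5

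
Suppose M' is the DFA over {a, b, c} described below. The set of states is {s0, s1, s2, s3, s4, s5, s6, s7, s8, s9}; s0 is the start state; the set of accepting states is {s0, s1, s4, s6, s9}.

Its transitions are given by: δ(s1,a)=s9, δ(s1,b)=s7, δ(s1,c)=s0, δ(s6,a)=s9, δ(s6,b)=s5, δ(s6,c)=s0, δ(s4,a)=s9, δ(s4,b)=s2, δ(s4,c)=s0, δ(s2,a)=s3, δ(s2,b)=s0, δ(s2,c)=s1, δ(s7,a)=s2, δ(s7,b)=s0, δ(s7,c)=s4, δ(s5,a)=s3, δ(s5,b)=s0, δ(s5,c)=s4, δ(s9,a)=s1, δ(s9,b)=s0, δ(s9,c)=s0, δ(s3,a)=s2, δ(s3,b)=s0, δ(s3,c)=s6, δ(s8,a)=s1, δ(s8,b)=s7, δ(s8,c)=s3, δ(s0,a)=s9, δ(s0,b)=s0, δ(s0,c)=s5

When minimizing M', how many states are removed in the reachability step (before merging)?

1

Starting at s0 and following transitions, the reachable set is {s0, s1, s2, s3, s4, s5, s6, s7, s9}. That leaves s8 unreachable — 1 in total.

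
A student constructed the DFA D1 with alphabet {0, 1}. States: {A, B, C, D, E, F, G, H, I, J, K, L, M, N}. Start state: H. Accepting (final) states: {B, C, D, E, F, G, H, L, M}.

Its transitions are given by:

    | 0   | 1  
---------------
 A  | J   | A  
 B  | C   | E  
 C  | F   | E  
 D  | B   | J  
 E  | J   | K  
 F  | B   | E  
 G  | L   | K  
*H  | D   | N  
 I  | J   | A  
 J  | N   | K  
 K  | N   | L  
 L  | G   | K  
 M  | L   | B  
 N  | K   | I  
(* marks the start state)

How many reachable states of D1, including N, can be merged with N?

1

Reachable states from the start: {A,B,C,D,E,F,G,H,I,J,K,L,N}. Unreachable: {M} — drop them.
Initial partition by acceptance: {B,C,D,E,F,G,H,L} | {A,I,J,K,N}.
Split {B,C,D,E,F,G,H,L} by δ(·,0) → {B,C,D,F,G,H,L} and {E}.
Split {B,C,D,F,G,H,L} by δ(·,1) → {D,G,H,L} and {B,C,F}.
On input 0, block {D,G,H,L} splits into {G,H,L} and {D}.
Split {G,H,L} by δ(·,0) → {G,L} and {H}.
Refine {A,I,J,K,N} on symbol 1: members go to different blocks, giving {A,I,J,N} and {K}.
Refine {A,I,J,N} on symbol 0: members go to different blocks, giving {A,I,J} and {N}.
Split {A,I,J} by δ(·,0) → {A,I} and {J}.
The partition is now stable with 9 blocks: {G,L} | {A,I} | {E} | {B,C,F} | {D} | {H} | {K} | {N} | {J}.
The equivalence class containing N is {N}, of size 1.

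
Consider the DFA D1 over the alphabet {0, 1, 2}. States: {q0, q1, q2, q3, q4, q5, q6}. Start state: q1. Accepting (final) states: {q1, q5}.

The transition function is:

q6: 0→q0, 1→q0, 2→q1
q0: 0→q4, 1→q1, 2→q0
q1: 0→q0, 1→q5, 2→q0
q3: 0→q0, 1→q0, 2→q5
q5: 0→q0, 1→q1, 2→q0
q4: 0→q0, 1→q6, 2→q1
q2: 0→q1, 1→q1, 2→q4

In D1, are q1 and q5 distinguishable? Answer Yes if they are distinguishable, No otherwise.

No

States {q2,q3} cannot be reached from the start state, so discard them.
P0 = {q1,q5} | {q0,q4,q6}.
Split {q0,q4,q6} by δ(·,1) → {q4,q6} and {q0}.
Split {q4,q6} by δ(·,1) → {q4} and {q6}.
Stable partition: {q1,q5} | {q4} | {q0} | {q6} — 4 equivalence classes.
q1 and q5 lie in the same block of the stable partition, so they are equivalent — no string distinguishes them.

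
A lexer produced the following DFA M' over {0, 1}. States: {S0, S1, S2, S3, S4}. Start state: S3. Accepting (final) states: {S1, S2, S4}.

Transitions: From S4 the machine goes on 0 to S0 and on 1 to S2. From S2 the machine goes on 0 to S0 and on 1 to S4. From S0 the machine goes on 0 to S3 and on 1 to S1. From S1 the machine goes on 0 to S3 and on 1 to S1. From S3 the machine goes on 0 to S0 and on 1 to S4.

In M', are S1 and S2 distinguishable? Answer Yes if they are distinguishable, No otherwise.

No

Every state is reachable, so we keep all 5.
P0 = {S1,S2,S4} | {S0,S3}.
The partition is now stable with 2 blocks: {S1,S2,S4} | {S0,S3}.
S1 and S2 lie in the same block of the stable partition, so they are equivalent — no string distinguishes them.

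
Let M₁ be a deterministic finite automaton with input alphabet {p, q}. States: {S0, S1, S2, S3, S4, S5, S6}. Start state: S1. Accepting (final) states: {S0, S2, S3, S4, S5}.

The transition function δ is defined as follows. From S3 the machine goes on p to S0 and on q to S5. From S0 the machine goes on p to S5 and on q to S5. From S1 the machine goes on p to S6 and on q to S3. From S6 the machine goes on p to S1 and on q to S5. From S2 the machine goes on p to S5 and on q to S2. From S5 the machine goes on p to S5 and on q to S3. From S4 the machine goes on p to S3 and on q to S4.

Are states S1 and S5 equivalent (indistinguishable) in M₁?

States {S2,S4} cannot be reached from the start state, so discard them.
P0 = {S0,S3,S5} | {S1,S6}.
Stable partition: {S0,S3,S5} | {S1,S6} — 2 equivalence classes.
S1 and S5 end up in different blocks, so they are distinguishable. For instance, the string 'ε' is accepted from only S5.

No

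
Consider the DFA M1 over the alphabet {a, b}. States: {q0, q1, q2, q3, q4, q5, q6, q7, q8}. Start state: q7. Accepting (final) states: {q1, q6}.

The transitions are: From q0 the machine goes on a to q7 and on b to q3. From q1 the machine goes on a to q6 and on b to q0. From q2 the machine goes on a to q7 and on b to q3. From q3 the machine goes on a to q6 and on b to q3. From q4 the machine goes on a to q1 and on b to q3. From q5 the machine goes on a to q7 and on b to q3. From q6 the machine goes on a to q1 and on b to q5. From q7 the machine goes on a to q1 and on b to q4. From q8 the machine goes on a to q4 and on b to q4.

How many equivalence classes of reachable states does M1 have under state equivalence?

First remove the unreachable states {q2,q8}; 7 states remain.
Initial partition by acceptance: {q1,q6} | {q0,q3,q4,q5,q7}.
Split {q0,q3,q4,q5,q7} by δ(·,a) → {q3,q4,q7} and {q0,q5}.
No further refinement is possible. Final partition (3 blocks): {q1,q6} | {q3,q4,q7} | {q0,q5}.

3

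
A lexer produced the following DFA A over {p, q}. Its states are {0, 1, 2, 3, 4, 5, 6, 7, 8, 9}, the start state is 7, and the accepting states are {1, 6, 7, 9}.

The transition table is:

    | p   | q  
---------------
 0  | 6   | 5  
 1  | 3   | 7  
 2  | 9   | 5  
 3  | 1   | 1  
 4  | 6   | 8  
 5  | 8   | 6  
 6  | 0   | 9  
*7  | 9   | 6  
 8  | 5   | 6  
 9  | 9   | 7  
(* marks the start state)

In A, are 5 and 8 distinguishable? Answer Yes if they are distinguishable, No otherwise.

No

First remove the unreachable states {1,2,3,4}; 6 states remain.
Initial partition by acceptance: {6,7,9} | {0,5,8}.
On input p, block {6,7,9} splits into {7,9} and {6}.
On input q, block {7,9} splits into {7} and {9}.
Refine {0,5,8} on symbol p: members go to different blocks, giving {5,8} and {0}.
The partition is now stable with 5 blocks: {7} | {5,8} | {6} | {9} | {0}.
5 and 8 lie in the same block of the stable partition, so they are equivalent — no string distinguishes them.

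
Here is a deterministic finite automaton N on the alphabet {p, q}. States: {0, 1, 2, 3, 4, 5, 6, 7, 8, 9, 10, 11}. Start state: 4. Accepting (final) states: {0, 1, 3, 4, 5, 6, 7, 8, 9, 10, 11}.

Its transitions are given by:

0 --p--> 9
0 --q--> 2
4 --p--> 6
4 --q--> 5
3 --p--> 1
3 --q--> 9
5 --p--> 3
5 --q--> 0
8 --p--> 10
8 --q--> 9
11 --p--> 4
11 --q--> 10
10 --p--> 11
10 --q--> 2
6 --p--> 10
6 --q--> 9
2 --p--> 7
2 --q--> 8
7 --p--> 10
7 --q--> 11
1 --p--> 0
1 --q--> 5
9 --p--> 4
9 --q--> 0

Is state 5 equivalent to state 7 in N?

P0 = {0,1,3,4,5,6,7,8,9,10,11} | {2}.
Split {0,1,3,4,5,6,7,8,9,10,11} by δ(·,q) → {1,3,4,5,6,7,8,9,11} and {0,10}.
Refine {1,3,4,5,6,7,8,9,11} on symbol p: members go to different blocks, giving {3,4,5,9,11} and {1,6,7,8}.
On input p, block {3,4,5,9,11} splits into {5,9,11} and {3,4}.
The partition is now stable with 5 blocks: {5,9,11} | {2} | {0,10} | {1,6,7,8} | {3,4}.
5 and 7 end up in different blocks, so they are distinguishable. For instance, the string 'pq' is accepted from only 5.

No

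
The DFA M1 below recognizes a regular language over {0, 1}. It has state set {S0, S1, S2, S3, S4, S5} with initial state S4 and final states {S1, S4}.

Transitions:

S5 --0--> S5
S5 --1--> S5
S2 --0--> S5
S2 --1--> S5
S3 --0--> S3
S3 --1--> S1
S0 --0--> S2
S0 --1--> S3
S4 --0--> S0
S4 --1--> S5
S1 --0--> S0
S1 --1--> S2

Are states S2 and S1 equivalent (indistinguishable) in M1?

No

Every state is reachable, so we keep all 6.
Initial partition by acceptance: {S1,S4} | {S0,S2,S3,S5}.
Split {S0,S2,S3,S5} by δ(·,1) → {S0,S2,S5} and {S3}.
On input 1, block {S0,S2,S5} splits into {S2,S5} and {S0}.
No further refinement is possible. Final partition (4 blocks): {S1,S4} | {S2,S5} | {S3} | {S0}.
S2 and S1 end up in different blocks, so they are distinguishable. For instance, the string 'ε' is accepted from only S1.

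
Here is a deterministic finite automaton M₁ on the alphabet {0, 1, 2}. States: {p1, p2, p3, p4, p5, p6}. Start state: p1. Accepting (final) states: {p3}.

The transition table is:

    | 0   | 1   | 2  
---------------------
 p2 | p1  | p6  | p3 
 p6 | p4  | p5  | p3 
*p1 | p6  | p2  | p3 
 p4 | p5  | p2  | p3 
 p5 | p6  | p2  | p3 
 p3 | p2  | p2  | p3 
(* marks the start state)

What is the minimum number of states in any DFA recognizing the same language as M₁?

2

Initial partition by acceptance: {p3} | {p1,p2,p4,p5,p6}.
The partition is now stable with 2 blocks: {p3} | {p1,p2,p4,p5,p6}.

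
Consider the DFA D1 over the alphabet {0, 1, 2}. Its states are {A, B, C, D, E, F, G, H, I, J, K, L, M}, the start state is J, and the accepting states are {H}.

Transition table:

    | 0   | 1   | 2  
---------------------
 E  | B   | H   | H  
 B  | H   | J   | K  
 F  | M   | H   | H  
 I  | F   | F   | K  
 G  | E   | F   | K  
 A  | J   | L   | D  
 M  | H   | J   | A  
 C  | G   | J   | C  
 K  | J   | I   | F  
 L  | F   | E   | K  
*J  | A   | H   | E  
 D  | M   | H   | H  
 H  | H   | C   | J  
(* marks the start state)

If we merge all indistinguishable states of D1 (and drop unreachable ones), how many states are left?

7

Initial partition by acceptance: {H} | {A,B,C,D,E,F,G,I,J,K,L,M}.
Split {A,B,C,D,E,F,G,I,J,K,L,M} by δ(·,0) → {A,C,D,E,F,G,I,J,K,L} and {B,M}.
Split {A,C,D,E,F,G,I,J,K,L} by δ(·,0) → {A,C,G,I,J,K,L} and {D,E,F}.
Split {A,C,G,I,J,K,L} by δ(·,0) → {A,C,J,K} and {G,I,L}.
Refine {A,C,J,K} on symbol 0: members go to different blocks, giving {A,J,K} and {C}.
On input 1, block {A,J,K} splits into {A,K} and {J}.
Stable partition: {H} | {A,K} | {B,M} | {D,E,F} | {G,I,L} | {C} | {J} — 7 equivalence classes.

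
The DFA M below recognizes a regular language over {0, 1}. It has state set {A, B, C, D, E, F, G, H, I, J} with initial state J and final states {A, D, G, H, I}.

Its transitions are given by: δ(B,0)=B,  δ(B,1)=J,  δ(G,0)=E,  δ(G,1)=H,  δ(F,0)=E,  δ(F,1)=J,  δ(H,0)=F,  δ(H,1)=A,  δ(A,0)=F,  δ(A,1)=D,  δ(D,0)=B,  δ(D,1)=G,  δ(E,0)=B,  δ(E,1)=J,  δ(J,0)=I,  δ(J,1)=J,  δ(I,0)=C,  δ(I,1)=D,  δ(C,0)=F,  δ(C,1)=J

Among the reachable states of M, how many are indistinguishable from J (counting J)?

1

Start with accepting vs non-accepting: {A,D,G,H,I} | {B,C,E,F,J}.
Refine {B,C,E,F,J} on symbol 0: members go to different blocks, giving {B,C,E,F} and {J}.
Stable partition: {A,D,G,H,I} | {B,C,E,F} | {J} — 3 equivalence classes.
State J belongs to the block {J}, which has 1 states.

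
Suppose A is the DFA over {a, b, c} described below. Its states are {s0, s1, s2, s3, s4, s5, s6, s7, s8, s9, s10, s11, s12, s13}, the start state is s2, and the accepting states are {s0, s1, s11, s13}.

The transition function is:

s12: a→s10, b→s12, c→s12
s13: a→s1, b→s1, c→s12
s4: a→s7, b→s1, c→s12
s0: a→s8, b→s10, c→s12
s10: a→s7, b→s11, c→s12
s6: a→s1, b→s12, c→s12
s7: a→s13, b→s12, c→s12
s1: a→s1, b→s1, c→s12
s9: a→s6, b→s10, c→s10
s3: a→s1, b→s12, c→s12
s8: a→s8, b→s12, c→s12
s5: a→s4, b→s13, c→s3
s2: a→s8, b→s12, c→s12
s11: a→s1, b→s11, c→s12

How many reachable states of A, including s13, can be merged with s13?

States {s0,s3,s4,s5,s6,s9} cannot be reached from the start state, so discard them.
P0 = {s1,s11,s13} | {s2,s7,s8,s10,s12}.
Refine {s2,s7,s8,s10,s12} on symbol a: members go to different blocks, giving {s2,s8,s10,s12} and {s7}.
Split {s2,s8,s10,s12} by δ(·,a) → {s2,s8,s12} and {s10}.
Refine {s2,s8,s12} on symbol a: members go to different blocks, giving {s2,s8} and {s12}.
Stable partition: {s1,s11,s13} | {s2,s8} | {s7} | {s10} | {s12} — 5 equivalence classes.
The equivalence class containing s13 is {s1,s11,s13}, of size 3.

3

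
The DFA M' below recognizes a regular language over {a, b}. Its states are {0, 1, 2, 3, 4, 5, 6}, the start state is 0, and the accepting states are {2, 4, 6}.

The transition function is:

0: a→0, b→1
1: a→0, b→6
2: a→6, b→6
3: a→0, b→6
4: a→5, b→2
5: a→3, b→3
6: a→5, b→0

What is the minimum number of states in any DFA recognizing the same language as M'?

4

States {2,4} cannot be reached from the start state, so discard them.
Initial partition by acceptance: {6} | {0,1,3,5}.
Refine {0,1,3,5} on symbol b: members go to different blocks, giving {0,5} and {1,3}.
On input a, block {0,5} splits into {0} and {5}.
Stable partition: {6} | {0} | {1,3} | {5} — 4 equivalence classes.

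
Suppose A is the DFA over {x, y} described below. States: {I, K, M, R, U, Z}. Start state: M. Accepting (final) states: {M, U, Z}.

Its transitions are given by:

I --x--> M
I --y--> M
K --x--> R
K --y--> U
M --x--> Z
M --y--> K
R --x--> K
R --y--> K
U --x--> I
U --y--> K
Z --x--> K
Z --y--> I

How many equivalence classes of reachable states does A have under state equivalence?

6

Initial partition by acceptance: {M,U,Z} | {I,K,R}.
Refine {M,U,Z} on symbol x: members go to different blocks, giving {U,Z} and {M}.
Split {I,K,R} by δ(·,x) → {K,R} and {I}.
Refine {U,Z} on symbol x: members go to different blocks, giving {Z} and {U}.
On input y, block {K,R} splits into {R} and {K}.
No further refinement is possible. Final partition (6 blocks): {Z} | {R} | {M} | {I} | {U} | {K}.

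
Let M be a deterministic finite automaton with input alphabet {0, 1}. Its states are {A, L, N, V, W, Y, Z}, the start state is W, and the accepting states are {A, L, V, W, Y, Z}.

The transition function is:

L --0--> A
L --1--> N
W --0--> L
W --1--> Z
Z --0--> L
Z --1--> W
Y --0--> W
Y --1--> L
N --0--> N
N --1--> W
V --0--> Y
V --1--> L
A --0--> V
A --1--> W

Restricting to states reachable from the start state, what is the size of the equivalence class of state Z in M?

Every state is reachable, so we keep all 7.
P0 = {A,L,V,W,Y,Z} | {N}.
On input 1, block {A,L,V,W,Y,Z} splits into {A,V,W,Y,Z} and {L}.
Split {A,V,W,Y,Z} by δ(·,0) → {A,V,Y} and {W,Z}.
On input 0, block {A,V,Y} splits into {A,V} and {Y}.
On input 0, block {A,V} splits into {V} and {A}.
Stable partition: {V} | {N} | {L} | {W,Z} | {Y} | {A} — 6 equivalence classes.
State Z belongs to the block {W,Z}, which has 2 states.

2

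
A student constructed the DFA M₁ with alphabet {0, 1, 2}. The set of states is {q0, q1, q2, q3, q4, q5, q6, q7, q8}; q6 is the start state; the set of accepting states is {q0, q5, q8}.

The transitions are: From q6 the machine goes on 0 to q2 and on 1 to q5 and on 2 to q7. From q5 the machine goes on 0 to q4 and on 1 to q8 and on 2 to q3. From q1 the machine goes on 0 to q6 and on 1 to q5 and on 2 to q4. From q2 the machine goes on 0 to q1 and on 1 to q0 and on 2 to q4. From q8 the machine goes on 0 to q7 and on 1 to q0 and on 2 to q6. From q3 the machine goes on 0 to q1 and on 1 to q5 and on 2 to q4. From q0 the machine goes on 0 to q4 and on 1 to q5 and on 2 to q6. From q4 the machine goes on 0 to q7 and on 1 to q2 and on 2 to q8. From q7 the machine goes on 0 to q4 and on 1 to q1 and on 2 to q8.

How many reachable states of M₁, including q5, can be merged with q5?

3

Initial partition by acceptance: {q0,q5,q8} | {q1,q2,q3,q4,q6,q7}.
Split {q1,q2,q3,q4,q6,q7} by δ(·,1) → {q1,q2,q3,q6} and {q4,q7}.
No further refinement is possible. Final partition (3 blocks): {q0,q5,q8} | {q1,q2,q3,q6} | {q4,q7}.
The equivalence class containing q5 is {q0,q5,q8}, of size 3.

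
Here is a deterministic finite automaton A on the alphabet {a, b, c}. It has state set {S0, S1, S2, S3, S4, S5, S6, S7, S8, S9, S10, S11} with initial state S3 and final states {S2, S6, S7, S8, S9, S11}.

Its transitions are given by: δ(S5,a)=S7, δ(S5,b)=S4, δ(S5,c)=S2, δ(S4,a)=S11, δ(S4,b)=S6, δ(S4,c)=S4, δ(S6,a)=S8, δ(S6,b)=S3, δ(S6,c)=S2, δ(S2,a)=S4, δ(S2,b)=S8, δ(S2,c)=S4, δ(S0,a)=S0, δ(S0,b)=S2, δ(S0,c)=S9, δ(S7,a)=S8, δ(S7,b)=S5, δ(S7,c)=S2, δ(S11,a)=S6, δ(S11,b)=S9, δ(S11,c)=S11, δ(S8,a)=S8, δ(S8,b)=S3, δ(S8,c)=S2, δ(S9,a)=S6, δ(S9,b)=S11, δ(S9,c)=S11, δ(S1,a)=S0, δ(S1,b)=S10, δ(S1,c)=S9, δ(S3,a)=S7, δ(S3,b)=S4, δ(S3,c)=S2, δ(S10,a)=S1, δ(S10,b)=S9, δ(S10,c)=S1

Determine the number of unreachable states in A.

BFS from S3 reaches {S2, S3, S4, S5, S6, S7, S8, S9, S11}; the 3 state(s) S0, S1, S10 are never visited.

3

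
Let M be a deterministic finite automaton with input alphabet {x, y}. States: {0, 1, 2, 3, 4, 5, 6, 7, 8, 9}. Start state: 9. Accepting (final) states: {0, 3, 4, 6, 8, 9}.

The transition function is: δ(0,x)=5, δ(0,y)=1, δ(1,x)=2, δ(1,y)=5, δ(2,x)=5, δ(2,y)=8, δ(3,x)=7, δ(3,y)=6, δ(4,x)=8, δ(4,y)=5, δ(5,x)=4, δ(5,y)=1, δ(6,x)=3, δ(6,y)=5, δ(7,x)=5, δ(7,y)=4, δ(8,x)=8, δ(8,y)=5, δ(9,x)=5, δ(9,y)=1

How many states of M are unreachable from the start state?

4

No path from 9 leads to 0, 3, 6, 7; the other 6 states are all reachable.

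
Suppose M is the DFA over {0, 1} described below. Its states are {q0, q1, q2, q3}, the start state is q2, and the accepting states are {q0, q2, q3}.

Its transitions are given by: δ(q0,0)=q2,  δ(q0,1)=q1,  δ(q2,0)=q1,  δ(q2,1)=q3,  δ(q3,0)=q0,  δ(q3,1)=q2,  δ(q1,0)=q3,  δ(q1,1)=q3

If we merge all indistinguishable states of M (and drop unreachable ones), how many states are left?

4

Every state is reachable, so we keep all 4.
Start with accepting vs non-accepting: {q0,q2,q3} | {q1}.
Split {q0,q2,q3} by δ(·,0) → {q0,q3} and {q2}.
On input 0, block {q0,q3} splits into {q0} and {q3}.
The partition is now stable with 4 blocks: {q0} | {q1} | {q2} | {q3}.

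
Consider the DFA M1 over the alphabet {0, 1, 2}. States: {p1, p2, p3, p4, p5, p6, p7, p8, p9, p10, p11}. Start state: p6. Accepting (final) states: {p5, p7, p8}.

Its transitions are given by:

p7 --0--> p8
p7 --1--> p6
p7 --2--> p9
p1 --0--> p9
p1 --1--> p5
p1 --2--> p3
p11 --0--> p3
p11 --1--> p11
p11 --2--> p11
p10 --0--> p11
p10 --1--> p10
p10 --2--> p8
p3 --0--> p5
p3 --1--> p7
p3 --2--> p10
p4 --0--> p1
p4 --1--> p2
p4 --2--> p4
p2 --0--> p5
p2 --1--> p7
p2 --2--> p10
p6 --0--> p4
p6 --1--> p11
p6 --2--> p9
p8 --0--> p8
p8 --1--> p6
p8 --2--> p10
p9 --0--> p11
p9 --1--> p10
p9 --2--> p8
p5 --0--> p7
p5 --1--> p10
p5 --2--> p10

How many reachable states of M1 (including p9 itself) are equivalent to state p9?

2

Start with accepting vs non-accepting: {p5,p7,p8} | {p1,p2,p3,p4,p6,p9,p10,p11}.
Split {p1,p2,p3,p4,p6,p9,p10,p11} by δ(·,0) → {p1,p4,p6,p9,p10,p11} and {p2,p3}.
Split {p1,p4,p6,p9,p10,p11} by δ(·,0) → {p1,p4,p6,p9,p10} and {p11}.
Refine {p1,p4,p6,p9,p10} on symbol 0: members go to different blocks, giving {p1,p4,p6} and {p9,p10}.
Split {p5,p7,p8} by δ(·,1) → {p7,p8} and {p5}.
Split {p1,p4,p6} by δ(·,0) → {p4,p6} and {p1}.
Split {p4,p6} by δ(·,0) → {p4} and {p6}.
Stable partition: {p7,p8} | {p4} | {p2,p3} | {p11} | {p9,p10} | {p5} | {p1} | {p6} — 8 equivalence classes.
The equivalence class containing p9 is {p9,p10}, of size 2.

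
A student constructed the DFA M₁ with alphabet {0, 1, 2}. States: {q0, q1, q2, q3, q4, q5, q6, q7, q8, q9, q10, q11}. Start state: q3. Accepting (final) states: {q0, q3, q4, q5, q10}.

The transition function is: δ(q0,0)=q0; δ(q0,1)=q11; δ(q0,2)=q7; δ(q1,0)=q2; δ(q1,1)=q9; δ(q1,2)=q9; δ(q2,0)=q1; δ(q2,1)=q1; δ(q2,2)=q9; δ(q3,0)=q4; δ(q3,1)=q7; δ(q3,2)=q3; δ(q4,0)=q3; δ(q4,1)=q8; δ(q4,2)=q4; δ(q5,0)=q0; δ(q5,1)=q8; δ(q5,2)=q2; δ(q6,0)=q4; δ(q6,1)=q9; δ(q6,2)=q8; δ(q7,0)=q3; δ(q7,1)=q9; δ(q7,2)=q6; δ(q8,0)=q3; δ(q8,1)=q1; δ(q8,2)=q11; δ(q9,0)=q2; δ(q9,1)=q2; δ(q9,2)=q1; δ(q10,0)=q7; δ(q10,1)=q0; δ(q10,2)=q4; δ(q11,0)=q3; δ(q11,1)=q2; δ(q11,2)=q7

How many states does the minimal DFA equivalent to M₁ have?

First remove the unreachable states {q0,q5,q10}; 9 states remain.
Start with accepting vs non-accepting: {q3,q4} | {q1,q2,q6,q7,q8,q9,q11}.
On input 0, block {q1,q2,q6,q7,q8,q9,q11} splits into {q6,q7,q8,q11} and {q1,q2,q9}.
Stable partition: {q3,q4} | {q6,q7,q8,q11} | {q1,q2,q9} — 3 equivalence classes.

3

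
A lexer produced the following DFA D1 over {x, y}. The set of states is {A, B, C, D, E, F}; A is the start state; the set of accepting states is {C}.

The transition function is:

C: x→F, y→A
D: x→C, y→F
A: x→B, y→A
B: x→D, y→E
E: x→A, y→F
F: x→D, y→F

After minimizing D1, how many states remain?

Start with accepting vs non-accepting: {C} | {A,B,D,E,F}.
Split {A,B,D,E,F} by δ(·,x) → {A,B,E,F} and {D}.
Refine {A,B,E,F} on symbol x: members go to different blocks, giving {A,E} and {B,F}.
On input x, block {A,E} splits into {A} and {E}.
Split {B,F} by δ(·,y) → {B} and {F}.
No further refinement is possible. Final partition (6 blocks): {C} | {A} | {D} | {B} | {E} | {F}.

6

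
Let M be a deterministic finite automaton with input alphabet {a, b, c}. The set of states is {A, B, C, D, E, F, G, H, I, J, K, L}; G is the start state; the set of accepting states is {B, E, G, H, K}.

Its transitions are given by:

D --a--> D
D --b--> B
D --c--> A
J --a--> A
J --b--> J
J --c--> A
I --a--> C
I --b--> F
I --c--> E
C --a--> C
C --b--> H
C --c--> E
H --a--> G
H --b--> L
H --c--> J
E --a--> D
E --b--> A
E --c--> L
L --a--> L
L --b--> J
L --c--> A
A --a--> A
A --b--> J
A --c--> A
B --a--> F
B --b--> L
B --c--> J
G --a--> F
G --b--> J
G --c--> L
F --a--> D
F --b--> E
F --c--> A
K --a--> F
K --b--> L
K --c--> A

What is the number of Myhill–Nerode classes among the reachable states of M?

Reachable states from the start: {A,B,D,E,F,G,J,L}. Unreachable: {C,H,I,K} — drop them.
Initial partition by acceptance: {B,E,G} | {A,D,F,J,L}.
Split {A,D,F,J,L} by δ(·,b) → {A,J,L} and {D,F}.
The partition is now stable with 3 blocks: {B,E,G} | {A,J,L} | {D,F}.

3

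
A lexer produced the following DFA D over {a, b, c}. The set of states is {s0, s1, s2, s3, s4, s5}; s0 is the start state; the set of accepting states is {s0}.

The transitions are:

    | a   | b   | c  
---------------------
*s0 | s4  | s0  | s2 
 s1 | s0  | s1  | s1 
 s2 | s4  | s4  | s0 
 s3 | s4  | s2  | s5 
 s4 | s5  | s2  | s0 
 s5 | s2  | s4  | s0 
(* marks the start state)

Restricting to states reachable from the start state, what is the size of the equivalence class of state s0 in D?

States {s1,s3} cannot be reached from the start state, so discard them.
Start with accepting vs non-accepting: {s0} | {s2,s4,s5}.
No further refinement is possible. Final partition (2 blocks): {s0} | {s2,s4,s5}.
The equivalence class containing s0 is {s0}, of size 1.

1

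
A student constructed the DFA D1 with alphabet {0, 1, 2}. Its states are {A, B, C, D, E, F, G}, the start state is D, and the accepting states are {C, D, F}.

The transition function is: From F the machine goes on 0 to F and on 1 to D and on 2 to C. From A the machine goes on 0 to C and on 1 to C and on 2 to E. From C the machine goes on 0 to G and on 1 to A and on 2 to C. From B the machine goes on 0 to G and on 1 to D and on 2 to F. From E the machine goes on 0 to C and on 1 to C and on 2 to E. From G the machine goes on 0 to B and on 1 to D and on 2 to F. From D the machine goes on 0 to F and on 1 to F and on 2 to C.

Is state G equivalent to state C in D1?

No

P0 = {C,D,F} | {A,B,E,G}.
Split {C,D,F} by δ(·,0) → {D,F} and {C}.
Refine {A,B,E,G} on symbol 0: members go to different blocks, giving {A,E} and {B,G}.
No further refinement is possible. Final partition (4 blocks): {D,F} | {A,E} | {C} | {B,G}.
G and C end up in different blocks, so they are distinguishable. For instance, the string 'ε' is accepted from only C.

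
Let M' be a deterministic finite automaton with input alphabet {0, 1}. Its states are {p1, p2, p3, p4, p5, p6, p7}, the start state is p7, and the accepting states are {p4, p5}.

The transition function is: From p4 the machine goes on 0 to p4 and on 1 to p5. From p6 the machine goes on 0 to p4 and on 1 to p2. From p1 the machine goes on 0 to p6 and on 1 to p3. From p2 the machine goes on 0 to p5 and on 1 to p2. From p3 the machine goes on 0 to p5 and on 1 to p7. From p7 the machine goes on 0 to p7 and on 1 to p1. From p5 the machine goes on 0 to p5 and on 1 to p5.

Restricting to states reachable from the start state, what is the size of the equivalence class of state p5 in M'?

P0 = {p4,p5} | {p1,p2,p3,p6,p7}.
Refine {p1,p2,p3,p6,p7} on symbol 0: members go to different blocks, giving {p2,p3,p6} and {p1,p7}.
Refine {p2,p3,p6} on symbol 1: members go to different blocks, giving {p2,p6} and {p3}.
Refine {p1,p7} on symbol 0: members go to different blocks, giving {p1} and {p7}.
The partition is now stable with 5 blocks: {p4,p5} | {p2,p6} | {p1} | {p3} | {p7}.
The equivalence class containing p5 is {p4,p5}, of size 2.

2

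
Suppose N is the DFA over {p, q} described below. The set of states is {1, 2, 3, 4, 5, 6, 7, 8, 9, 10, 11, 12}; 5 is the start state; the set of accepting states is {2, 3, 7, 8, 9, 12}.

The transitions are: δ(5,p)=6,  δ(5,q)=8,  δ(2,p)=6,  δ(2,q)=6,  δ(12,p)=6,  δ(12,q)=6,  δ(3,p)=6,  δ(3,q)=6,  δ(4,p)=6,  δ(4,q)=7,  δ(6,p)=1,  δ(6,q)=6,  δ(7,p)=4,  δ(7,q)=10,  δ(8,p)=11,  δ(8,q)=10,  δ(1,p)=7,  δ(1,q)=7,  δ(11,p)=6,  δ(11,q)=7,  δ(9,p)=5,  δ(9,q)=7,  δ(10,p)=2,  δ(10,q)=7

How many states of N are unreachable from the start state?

3

Starting at 5 and following transitions, the reachable set is {1, 2, 4, 5, 6, 7, 8, 10, 11}. That leaves 3, 9, 12 unreachable — 3 in total.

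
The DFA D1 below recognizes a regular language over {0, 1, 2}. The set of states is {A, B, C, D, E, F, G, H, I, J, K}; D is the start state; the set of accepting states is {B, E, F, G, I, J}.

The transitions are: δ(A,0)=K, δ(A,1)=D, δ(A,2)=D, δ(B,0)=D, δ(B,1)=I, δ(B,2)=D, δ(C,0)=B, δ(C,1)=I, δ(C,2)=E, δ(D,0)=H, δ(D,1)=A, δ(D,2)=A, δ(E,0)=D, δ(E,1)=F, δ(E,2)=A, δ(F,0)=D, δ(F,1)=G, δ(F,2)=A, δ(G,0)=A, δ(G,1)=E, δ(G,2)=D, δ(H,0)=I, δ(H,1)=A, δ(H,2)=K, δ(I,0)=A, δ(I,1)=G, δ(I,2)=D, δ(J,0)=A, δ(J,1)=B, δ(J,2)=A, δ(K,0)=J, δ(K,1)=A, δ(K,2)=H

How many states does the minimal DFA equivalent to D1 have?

3

Reachable states from the start: {A,B,D,E,F,G,H,I,J,K}. Unreachable: {C} — drop them.
P0 = {B,E,F,G,I,J} | {A,D,H,K}.
Split {A,D,H,K} by δ(·,0) → {A,D} and {H,K}.
No further refinement is possible. Final partition (3 blocks): {B,E,F,G,I,J} | {A,D} | {H,K}.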